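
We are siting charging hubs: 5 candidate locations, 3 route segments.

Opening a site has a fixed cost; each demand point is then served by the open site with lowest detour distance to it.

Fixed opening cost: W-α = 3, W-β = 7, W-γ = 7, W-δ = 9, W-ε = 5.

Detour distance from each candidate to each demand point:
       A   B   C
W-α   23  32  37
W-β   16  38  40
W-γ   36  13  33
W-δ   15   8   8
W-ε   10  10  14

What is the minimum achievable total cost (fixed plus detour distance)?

39

Open {W-ε}: assign each demand point to its cheapest open site.
  A→W-ε 10, B→W-ε 10, C→W-ε 14
  detour distance 34, fixed 5 → total 39.
Compare {W-δ}: detour distance 31 + fixed 9 = 40.
Compare {W-δ, W-ε}: detour distance 26 + fixed 14 = 40.
Compare {W-α, W-ε}: detour distance 34 + fixed 8 = 42.
All other subsets cost ≥ 40. Minimum total cost: 39.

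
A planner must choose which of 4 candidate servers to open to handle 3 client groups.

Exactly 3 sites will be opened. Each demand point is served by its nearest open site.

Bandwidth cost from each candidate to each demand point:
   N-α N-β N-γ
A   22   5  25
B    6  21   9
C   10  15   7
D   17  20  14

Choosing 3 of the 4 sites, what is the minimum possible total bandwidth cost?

Open {A, B, C}.
  N-α→B 6, N-β→A 5, N-γ→C 7  ⇒ total 18.
Compare {A, B, D}: total 20.
Compare {A, C, D}: total 22.
No size-3 selection does better; minimum is 18.

18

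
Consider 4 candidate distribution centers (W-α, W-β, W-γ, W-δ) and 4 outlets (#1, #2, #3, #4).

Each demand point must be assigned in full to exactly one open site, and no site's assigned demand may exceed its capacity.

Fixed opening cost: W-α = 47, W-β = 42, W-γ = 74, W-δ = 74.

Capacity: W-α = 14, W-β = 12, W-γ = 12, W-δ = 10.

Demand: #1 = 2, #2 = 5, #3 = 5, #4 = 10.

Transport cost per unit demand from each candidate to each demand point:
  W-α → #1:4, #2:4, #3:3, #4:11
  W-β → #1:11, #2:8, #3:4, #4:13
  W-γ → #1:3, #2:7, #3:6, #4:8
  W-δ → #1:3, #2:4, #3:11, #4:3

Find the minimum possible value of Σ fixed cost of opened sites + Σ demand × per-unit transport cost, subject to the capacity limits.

194

Open {W-α, W-δ}; cheapest assignment that respects the capacities:
  W-α (cap 14, load 12): #1, #2, #3 — cost 2×4 + 5×4 + 5×3 = 43
  W-δ (cap 10, load 10): #4 — cost 10×3 = 30
  Shipping 73, fixed 121 → total 194.
  Any other capacity-feasible assignment to {W-α, W-δ} ships for at least 73.
Compare {W-β, W-δ}: its best feasible assignment gives total 228.
Compare {W-α, W-β, W-δ}: its best feasible assignment gives total 236.
Every other set of open sites that can feasibly serve all demand totals ≥ 228 even under its best assignment. Minimum: 194.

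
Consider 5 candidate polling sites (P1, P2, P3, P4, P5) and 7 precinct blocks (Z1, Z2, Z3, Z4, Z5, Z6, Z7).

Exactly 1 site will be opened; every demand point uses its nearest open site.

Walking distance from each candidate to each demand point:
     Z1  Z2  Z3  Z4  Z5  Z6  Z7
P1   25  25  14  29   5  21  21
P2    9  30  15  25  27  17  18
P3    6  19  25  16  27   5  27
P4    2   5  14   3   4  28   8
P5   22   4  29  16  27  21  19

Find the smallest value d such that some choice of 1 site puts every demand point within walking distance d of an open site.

Open {P3}.
  Farthest demand point is Z5 at walking distance 27 (to P3); all others are ≤ 27.
With {P4} the worst case is 28.
With {P1} the worst case is 29.
No size-1 selection achieves below 27.

27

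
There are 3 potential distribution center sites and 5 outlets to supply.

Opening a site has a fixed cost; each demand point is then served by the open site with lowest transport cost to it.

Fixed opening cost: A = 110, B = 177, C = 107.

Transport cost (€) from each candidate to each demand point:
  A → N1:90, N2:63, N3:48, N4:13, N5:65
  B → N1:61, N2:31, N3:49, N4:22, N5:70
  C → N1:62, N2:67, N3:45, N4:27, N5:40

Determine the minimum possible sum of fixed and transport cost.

348

Open {C}: assign each demand point to its cheapest open site.
  N1→C 62, N2→C 67, N3→C 45, N4→C 27, N5→C 40
  transport cost 241, fixed 107 → total 348.
Compare {A}: transport cost 279 + fixed 110 = 389.
Compare {B}: transport cost 233 + fixed 177 = 410.
Compare {A, C}: transport cost 223 + fixed 217 = 440.
All other subsets cost ≥ 389. Minimum total cost: 348.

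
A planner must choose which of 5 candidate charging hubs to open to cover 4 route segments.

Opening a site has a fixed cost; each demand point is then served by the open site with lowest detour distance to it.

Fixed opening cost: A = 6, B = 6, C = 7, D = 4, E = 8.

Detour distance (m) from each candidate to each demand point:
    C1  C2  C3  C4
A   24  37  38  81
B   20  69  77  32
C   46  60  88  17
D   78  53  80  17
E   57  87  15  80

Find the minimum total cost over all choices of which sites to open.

111

Open {A, D, E}: assign each demand point to its cheapest open site.
  C1→A 24, C2→A 37, C3→E 15, C4→D 17
  detour distance 93, fixed 18 → total 111.
Compare {A, B, D, E}: detour distance 89 + fixed 24 = 113.
Compare {A, C, E}: detour distance 93 + fixed 21 = 114.
Compare {A, B, C, E}: detour distance 89 + fixed 27 = 116.
All other subsets cost ≥ 113. Minimum total cost: 111.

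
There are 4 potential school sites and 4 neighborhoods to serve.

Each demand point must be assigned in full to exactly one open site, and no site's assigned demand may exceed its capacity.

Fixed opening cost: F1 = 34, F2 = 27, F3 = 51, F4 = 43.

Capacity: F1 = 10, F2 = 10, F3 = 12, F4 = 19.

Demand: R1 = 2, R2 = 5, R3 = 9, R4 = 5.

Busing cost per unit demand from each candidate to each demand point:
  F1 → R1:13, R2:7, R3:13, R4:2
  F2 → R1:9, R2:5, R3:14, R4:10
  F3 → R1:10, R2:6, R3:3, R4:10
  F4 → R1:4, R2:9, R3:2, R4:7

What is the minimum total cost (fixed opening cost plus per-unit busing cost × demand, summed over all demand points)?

Open {F1, F4}; cheapest assignment that respects the capacities:
  F1 (cap 10, load 10): R2, R4 — cost 5×7 + 5×2 = 45
  F4 (cap 19, load 11): R1, R3 — cost 2×4 + 9×2 = 26
  Shipping 71, fixed 77 → total 148.
  Any other capacity-feasible assignment to {F1, F4} ships for at least 71.
Compare {F2, F4}: its best feasible assignment gives total 156.
Compare {F1, F2, F4}: its best feasible assignment gives total 165.
Every other set of open sites that can feasibly serve all demand totals ≥ 156 even under its best assignment. Minimum: 148.

148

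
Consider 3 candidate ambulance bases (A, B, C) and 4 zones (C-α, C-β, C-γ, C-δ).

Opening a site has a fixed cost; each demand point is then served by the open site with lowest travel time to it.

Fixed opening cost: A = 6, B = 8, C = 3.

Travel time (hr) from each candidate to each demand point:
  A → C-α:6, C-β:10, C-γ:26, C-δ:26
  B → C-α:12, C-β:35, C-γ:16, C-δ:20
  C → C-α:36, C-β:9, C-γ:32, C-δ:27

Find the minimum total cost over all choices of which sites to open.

66

Open {A, B}: assign each demand point to its cheapest open site.
  C-α→A 6, C-β→A 10, C-γ→B 16, C-δ→B 20
  travel time 52, fixed 14 → total 66.
Compare {B, C}: travel time 57 + fixed 11 = 68.
Compare {A, B, C}: travel time 51 + fixed 17 = 68.
Compare {A}: travel time 68 + fixed 6 = 74.
All other subsets cost ≥ 68. Minimum total cost: 66.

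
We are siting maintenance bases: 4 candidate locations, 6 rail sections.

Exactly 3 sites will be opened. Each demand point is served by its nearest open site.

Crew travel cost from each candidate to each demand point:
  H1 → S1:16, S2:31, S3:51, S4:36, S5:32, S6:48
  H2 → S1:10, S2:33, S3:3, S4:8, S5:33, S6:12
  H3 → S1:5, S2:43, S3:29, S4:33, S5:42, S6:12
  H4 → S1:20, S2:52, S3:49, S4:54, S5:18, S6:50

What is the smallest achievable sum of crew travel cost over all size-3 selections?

79

Open {H2, H3, H4}.
  S1→H3 5, S2→H2 33, S3→H2 3, S4→H2 8, S5→H4 18, S6→H2 12  ⇒ total 79.
Compare {H1, H2, H4}: total 82.
Compare {H1, H2, H3}: total 91.
No size-3 selection does better; minimum is 79.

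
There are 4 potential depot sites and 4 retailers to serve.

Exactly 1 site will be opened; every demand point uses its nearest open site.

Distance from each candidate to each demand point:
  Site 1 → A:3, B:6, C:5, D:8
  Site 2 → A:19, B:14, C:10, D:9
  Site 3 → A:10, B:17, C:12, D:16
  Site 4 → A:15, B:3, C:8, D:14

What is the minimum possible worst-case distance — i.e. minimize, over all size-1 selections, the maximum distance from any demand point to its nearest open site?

8

Open {Site 1}.
  Farthest demand point is D at distance 8 (to Site 1); all others are ≤ 8.
With {Site 4} the worst case is 15.
With {Site 3} the worst case is 17.
No size-1 selection achieves below 8.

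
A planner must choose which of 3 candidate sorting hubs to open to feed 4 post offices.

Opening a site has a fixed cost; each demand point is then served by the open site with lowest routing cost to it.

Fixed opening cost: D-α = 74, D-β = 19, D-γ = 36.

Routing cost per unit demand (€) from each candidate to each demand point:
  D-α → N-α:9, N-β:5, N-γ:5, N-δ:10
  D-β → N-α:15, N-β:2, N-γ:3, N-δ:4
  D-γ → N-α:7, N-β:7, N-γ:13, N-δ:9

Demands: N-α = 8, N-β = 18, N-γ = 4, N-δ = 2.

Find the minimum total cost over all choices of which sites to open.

Open {D-β, D-γ}: assign each demand point to its cheapest open site.
  N-α→D-γ 8×7=56, N-β→D-β 18×2=36, N-γ→D-β 4×3=12, N-δ→D-β 2×4=8
  routing cost 112, fixed 55 → total 167.
Compare {D-β}: routing cost 176 + fixed 19 = 195.
Compare {D-α, D-β}: routing cost 128 + fixed 93 = 221.
Compare {D-α, D-β, D-γ}: routing cost 112 + fixed 129 = 241.
All other subsets cost ≥ 195. Minimum total cost: 167.

167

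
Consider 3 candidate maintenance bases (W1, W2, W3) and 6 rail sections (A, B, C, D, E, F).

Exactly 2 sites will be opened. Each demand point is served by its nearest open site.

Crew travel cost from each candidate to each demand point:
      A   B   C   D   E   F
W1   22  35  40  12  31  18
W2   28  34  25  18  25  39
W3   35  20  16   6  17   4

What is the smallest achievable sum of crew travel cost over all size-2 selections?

Open {W1, W3}.
  A→W1 22, B→W3 20, C→W3 16, D→W3 6, E→W3 17, F→W3 4  ⇒ total 85.
Compare {W2, W3}: total 91.
Compare {W1, W2}: total 136.

85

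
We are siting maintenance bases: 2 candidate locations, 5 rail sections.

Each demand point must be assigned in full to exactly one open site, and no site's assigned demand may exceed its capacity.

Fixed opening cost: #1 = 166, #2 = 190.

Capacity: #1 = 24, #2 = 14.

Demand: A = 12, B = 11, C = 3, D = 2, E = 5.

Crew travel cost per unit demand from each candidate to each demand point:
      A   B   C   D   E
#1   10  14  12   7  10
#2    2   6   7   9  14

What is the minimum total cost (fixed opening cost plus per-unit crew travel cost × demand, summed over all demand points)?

627

Open {#1, #2}; cheapest assignment that respects the capacities:
  #1 (cap 24, load 19): A, D, E — cost 12×10 + 2×7 + 5×10 = 184
  #2 (cap 14, load 14): B, C — cost 11×6 + 3×7 = 87
  Shipping 271, fixed 356 → total 627.
  Any other capacity-feasible assignment to {#1, #2} ships for at least 271.
Total demand is 33 and no other set of sites has combined capacity ≥ 33, so {#1, #2} is the only feasible choice of open sites. Minimum: 627.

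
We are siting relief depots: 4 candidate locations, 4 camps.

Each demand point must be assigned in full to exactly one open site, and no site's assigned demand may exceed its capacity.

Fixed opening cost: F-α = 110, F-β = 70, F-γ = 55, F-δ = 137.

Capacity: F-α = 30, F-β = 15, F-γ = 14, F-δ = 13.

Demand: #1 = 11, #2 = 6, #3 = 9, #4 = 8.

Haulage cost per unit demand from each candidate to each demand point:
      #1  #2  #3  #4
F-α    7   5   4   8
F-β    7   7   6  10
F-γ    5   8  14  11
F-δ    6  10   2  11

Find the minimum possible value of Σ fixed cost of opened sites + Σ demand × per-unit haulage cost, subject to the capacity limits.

Open {F-α, F-γ}; cheapest assignment that respects the capacities:
  F-α (cap 30, load 23): #2, #3, #4 — cost 6×5 + 9×4 + 8×8 = 130
  F-γ (cap 14, load 11): #1 — cost 11×5 = 55
  Shipping 185, fixed 165 → total 350.
  Any other capacity-feasible assignment to {F-α, F-γ} ships for at least 185.
Compare {F-α, F-β}: its best feasible assignment gives total 387.
Compare {F-α, F-β, F-γ}: its best feasible assignment gives total 420.
Every other set of open sites that can feasibly serve all demand totals ≥ 387 even under its best assignment. Minimum: 350.

350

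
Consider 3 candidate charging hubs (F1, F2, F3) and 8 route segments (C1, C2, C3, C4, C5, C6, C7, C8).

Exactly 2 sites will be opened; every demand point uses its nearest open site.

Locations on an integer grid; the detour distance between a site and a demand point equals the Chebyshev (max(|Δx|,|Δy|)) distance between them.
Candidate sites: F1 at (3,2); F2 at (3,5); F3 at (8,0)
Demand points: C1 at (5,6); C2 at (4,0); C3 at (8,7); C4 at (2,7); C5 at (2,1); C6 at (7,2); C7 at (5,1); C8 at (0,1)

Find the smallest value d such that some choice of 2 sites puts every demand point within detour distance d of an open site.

5

Open {F1, F2}.
  Farthest demand point is C3 at detour distance 5 (to F1); all others are ≤ 5.
With {F1, F3} the worst case is 5.
With {F2, F3} the worst case is 5.
No size-2 selection achieves below 5.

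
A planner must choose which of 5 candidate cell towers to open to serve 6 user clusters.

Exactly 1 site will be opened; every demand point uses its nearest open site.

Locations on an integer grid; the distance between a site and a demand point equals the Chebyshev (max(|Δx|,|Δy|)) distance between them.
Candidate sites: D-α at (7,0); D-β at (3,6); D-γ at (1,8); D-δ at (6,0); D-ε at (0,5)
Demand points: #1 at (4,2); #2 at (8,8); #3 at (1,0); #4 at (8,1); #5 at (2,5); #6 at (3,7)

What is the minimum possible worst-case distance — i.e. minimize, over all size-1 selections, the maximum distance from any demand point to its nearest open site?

Open {D-β}.
  Farthest demand point is #3 at distance 6 (to D-β); all others are ≤ 6.
With {D-α} the worst case is 8.
With {D-γ} the worst case is 8.
No size-1 selection achieves below 6.

6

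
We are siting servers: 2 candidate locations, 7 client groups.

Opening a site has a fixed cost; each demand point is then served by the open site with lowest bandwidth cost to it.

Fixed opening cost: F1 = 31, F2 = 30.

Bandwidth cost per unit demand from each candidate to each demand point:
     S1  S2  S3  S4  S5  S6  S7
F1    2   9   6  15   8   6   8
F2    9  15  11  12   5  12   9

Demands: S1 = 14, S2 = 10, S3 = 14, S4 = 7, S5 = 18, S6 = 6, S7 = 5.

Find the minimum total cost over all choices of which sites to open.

513

Open {F1, F2}: assign each demand point to its cheapest open site.
  S1→F1 14×2=28, S2→F1 10×9=90, S3→F1 14×6=84, S4→F2 7×12=84, S5→F2 18×5=90, S6→F1 6×6=36, S7→F1 5×8=40
  bandwidth cost 452, fixed 61 → total 513.
Compare {F1}: bandwidth cost 527 + fixed 31 = 558.
Compare {F2}: bandwidth cost 721 + fixed 30 = 751.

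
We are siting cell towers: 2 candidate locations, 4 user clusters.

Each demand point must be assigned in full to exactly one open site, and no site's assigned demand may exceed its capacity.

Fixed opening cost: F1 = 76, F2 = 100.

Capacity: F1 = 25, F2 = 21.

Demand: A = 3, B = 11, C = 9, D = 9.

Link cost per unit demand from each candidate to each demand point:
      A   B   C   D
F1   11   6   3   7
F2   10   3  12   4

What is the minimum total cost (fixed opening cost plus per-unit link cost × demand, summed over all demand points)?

305

Open {F1, F2}; cheapest assignment that respects the capacities:
  F1 (cap 25, load 12): A, C — cost 3×11 + 9×3 = 60
  F2 (cap 21, load 20): B, D — cost 11×3 + 9×4 = 69
  Shipping 129, fixed 176 → total 305.
  Any other capacity-feasible assignment to {F1, F2} ships for at least 129.
Total demand is 32 and no other set of sites has combined capacity ≥ 32, so {F1, F2} is the only feasible choice of open sites. Minimum: 305.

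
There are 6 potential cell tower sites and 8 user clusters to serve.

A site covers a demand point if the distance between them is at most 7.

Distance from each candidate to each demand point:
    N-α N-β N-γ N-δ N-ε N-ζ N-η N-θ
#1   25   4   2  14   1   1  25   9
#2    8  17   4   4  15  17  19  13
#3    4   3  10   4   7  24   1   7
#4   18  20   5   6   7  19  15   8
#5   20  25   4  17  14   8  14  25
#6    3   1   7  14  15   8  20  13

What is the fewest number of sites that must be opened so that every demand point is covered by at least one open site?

Coverage sets (demand points within 7 of each site):
  #1: {N-β, N-γ, N-ε, N-ζ}
  #2: {N-γ, N-δ}
  #3: {N-α, N-β, N-δ, N-ε, N-η, N-θ}
  #4: {N-γ, N-δ, N-ε}
  #5: {N-γ}
  #6: {N-α, N-β, N-γ}
No single site covers all 8 demand points.
But {#1, #3} covers everything, so the minimum is 2.

2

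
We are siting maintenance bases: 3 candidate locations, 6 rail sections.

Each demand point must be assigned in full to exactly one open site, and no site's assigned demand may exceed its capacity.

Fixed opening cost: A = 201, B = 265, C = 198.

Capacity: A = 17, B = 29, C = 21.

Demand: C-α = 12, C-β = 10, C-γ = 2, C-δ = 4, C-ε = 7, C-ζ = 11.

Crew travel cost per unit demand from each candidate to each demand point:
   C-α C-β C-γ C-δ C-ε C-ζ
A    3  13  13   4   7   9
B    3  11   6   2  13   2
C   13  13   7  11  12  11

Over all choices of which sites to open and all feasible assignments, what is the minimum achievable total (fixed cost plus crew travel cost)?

Open {A, B}; cheapest assignment that respects the capacities:
  A (cap 17, load 17): C-β, C-ε — cost 10×13 + 7×7 = 179
  B (cap 29, load 29): C-α, C-γ, C-δ, C-ζ — cost 12×3 + 2×6 + 4×2 + 11×2 = 78
  Shipping 257, fixed 466 → total 723.
  Any other capacity-feasible assignment to {A, B} ships for at least 257.
Compare {B, C}: its best feasible assignment gives total 755.
Compare {A, B, C}: its best feasible assignment gives total 921.
Every other set of open sites that can feasibly serve all demand totals ≥ 755 even under its best assignment. Minimum: 723.

723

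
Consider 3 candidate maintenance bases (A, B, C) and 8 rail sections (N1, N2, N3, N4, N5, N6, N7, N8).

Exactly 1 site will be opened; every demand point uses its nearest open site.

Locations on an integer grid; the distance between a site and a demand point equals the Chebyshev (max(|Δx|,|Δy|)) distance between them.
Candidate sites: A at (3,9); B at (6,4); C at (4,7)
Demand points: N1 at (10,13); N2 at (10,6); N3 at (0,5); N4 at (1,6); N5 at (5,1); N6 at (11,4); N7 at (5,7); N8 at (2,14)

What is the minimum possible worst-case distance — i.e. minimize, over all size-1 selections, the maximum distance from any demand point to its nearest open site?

Open {C}.
  Farthest demand point is N6 at distance 7 (to C); all others are ≤ 7.
With {A} the worst case is 8.
With {B} the worst case is 10.
No size-1 selection achieves below 7.

7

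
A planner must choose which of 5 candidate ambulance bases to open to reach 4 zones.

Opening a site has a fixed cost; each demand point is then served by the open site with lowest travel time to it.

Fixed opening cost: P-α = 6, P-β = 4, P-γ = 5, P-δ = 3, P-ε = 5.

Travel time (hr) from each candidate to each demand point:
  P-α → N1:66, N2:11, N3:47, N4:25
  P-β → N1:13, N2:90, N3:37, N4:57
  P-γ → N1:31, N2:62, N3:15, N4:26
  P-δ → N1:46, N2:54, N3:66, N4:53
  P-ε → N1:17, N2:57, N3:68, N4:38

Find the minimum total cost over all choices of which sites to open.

79

Open {P-α, P-β, P-γ}: assign each demand point to its cheapest open site.
  N1→P-β 13, N2→P-α 11, N3→P-γ 15, N4→P-α 25
  travel time 64, fixed 15 → total 79.
Compare {P-α, P-β, P-γ, P-δ}: travel time 64 + fixed 18 = 82.
Compare {P-α, P-γ, P-ε}: travel time 68 + fixed 16 = 84.
Compare {P-α, P-β, P-γ, P-ε}: travel time 64 + fixed 20 = 84.
All other subsets cost ≥ 82. Minimum total cost: 79.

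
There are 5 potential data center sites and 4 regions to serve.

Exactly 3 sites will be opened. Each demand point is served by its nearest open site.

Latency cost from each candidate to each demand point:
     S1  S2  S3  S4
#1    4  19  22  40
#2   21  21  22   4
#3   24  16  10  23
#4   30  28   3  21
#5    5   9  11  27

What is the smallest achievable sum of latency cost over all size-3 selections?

Open {#2, #4, #5}.
  S1→#5 5, S2→#5 9, S3→#4 3, S4→#2 4  ⇒ total 21.
Compare {#1, #2, #5}: total 28.
Compare {#2, #3, #5}: total 28.
No size-3 selection does better; minimum is 21.

21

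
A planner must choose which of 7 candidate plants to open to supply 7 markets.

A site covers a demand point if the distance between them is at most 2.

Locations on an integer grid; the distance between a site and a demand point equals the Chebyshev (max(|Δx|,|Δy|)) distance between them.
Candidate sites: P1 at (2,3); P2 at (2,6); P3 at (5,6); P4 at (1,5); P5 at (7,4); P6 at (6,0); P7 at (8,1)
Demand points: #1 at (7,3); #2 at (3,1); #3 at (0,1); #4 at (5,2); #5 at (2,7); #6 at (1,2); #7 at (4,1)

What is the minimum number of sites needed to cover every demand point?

Coverage sets (demand points within 2 of each site):
  P1: {#2, #3, #6, #7}
  P2: {#5}
  P3: {}
  P4: {#5}
  P5: {#1, #4}
  P6: {#4, #7}
  P7: {#1}
No 2 sites suffice: every size-2 union leaves at least one demand point uncovered.
But {P1, P2, P5} covers everything, so the minimum is 3.

3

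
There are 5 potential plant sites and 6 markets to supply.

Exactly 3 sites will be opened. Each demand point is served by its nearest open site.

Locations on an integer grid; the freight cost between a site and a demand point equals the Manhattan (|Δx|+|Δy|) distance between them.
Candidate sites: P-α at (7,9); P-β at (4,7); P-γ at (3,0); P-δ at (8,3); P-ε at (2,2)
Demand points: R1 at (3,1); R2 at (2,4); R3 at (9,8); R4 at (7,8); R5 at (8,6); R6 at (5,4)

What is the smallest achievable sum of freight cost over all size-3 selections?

15

Open {P-α, P-δ, P-ε}.
  R1→P-ε 2, R2→P-ε 2, R3→P-α 3, R4→P-α 1, R5→P-δ 3, R6→P-δ 4  ⇒ total 15.
Compare {P-α, P-β, P-ε}: total 16.
Compare {P-α, P-γ, P-ε}: total 16.
No size-3 selection does better; minimum is 15.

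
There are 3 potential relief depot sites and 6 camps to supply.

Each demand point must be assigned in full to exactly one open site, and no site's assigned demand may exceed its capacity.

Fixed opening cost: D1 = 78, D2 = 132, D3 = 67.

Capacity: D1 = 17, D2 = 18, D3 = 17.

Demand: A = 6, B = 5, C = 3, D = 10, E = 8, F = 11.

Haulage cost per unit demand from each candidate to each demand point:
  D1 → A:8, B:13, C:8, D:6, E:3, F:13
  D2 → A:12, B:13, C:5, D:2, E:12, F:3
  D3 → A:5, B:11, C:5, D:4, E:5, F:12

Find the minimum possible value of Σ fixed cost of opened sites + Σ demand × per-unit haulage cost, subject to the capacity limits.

Open {D1, D2, D3}; cheapest assignment that respects the capacities:
  D1 (cap 17, load 13): B, E — cost 5×13 + 8×3 = 89
  D2 (cap 18, load 14): C, F — cost 3×5 + 11×3 = 48
  D3 (cap 17, load 16): A, D — cost 6×5 + 10×4 = 70
  Shipping 207, fixed 277 → total 484.
  Any other capacity-feasible assignment to {D1, D2, D3} ships for at least 207.
Total demand is 43 and no other set of sites has combined capacity ≥ 43, so {D1, D2, D3} is the only feasible choice of open sites. Minimum: 484.

484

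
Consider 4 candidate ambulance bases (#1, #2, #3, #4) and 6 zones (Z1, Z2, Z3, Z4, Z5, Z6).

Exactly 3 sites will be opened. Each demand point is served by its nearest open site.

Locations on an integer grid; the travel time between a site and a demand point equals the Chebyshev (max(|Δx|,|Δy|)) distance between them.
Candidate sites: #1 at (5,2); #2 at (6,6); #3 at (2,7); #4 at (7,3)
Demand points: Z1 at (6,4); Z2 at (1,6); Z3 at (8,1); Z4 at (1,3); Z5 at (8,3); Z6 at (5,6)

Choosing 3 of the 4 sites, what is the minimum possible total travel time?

10

Open {#2, #3, #4}.
  Z1→#4 1, Z2→#3 1, Z3→#4 2, Z4→#3 4, Z5→#4 1, Z6→#2 1  ⇒ total 10.
Compare {#1, #3, #4}: total 12.
Compare {#1, #2, #4}: total 13.
No size-3 selection does better; minimum is 10.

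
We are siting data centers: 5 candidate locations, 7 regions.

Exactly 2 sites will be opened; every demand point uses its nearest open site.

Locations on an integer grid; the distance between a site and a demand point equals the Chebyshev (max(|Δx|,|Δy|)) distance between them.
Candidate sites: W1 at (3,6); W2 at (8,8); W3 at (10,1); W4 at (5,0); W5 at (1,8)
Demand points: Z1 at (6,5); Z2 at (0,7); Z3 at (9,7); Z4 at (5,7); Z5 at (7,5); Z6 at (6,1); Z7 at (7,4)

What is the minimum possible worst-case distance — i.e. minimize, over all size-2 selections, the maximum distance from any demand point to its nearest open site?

Open {W1, W2}.
  Farthest demand point is Z6 at distance 5 (to W1); all others are ≤ 5.
With {W1, W3} the worst case is 6.
With {W1, W4} the worst case is 6.
No size-2 selection achieves below 5.

5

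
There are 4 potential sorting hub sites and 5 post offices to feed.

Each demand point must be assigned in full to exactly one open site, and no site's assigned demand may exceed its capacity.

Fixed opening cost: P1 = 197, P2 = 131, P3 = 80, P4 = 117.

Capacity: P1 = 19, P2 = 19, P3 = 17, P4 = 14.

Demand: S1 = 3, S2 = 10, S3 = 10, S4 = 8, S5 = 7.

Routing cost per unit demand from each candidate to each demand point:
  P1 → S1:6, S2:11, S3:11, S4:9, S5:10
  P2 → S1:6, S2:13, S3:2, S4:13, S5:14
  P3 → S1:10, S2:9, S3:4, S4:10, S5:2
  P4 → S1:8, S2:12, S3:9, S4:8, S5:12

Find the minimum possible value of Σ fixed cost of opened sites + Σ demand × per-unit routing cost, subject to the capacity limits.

Open {P2, P3, P4}; cheapest assignment that respects the capacities:
  P2 (cap 19, load 13): S1, S3 — cost 3×6 + 10×2 = 38
  P3 (cap 17, load 17): S2, S5 — cost 10×9 + 7×2 = 104
  P4 (cap 14, load 8): S4 — cost 8×8 = 64
  Shipping 206, fixed 328 → total 534.
  Any other capacity-feasible assignment to {P2, P3, P4} ships for at least 206.
Compare {P1, P2, P3}: its best feasible assignment gives total 622.
Compare {P1, P3, P4}: its best feasible assignment gives total 640.
Every other set of open sites that can feasibly serve all demand totals ≥ 622 even under its best assignment. Minimum: 534.

534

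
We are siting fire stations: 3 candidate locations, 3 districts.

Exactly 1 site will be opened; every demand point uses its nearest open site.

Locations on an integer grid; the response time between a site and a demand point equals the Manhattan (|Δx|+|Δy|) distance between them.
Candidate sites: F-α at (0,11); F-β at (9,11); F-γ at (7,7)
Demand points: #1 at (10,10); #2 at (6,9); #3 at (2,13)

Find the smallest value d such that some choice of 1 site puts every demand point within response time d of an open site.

Open {F-β}.
  Farthest demand point is #3 at response time 9 (to F-β); all others are ≤ 9.
With {F-α} the worst case is 11.
With {F-γ} the worst case is 11.
No size-1 selection achieves below 9.

9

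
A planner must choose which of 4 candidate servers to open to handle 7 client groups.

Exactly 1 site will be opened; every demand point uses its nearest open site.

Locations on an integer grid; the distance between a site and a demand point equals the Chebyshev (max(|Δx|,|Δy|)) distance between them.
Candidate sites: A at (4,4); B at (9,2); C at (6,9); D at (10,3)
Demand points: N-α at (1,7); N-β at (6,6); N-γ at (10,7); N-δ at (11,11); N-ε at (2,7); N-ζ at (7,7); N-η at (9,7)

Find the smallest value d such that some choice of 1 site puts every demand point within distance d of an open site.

Open {C}.
  Farthest demand point is N-α at distance 5 (to C); all others are ≤ 5.
With {A} the worst case is 7.
With {B} the worst case is 9.
No size-1 selection achieves below 5.

5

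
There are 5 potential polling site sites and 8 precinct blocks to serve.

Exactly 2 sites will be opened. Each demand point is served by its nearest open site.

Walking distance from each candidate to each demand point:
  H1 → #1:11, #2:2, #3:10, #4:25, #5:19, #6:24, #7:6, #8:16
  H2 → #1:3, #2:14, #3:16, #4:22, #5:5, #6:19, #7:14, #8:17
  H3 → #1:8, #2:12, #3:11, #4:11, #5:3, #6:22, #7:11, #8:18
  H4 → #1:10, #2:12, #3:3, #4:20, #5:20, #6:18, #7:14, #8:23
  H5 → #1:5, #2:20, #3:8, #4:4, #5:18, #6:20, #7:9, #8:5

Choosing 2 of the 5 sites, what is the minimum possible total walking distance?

66

Open {H3, H5}.
  #1→H5 5, #2→H3 12, #3→H5 8, #4→H5 4, #5→H3 3, #6→H5 20, #7→H5 9, #8→H5 5  ⇒ total 66.
Compare {H2, H5}: total 67.
Compare {H1, H5}: total 68.
No size-2 selection does better; minimum is 66.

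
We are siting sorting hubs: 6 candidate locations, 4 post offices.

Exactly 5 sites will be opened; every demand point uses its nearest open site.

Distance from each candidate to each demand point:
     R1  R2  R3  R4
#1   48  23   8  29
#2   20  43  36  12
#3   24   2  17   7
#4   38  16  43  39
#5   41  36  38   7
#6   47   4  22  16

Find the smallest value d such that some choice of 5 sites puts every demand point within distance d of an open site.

Open {#1, #2, #3, #4, #5}.
  Farthest demand point is R1 at distance 20 (to #2); all others are ≤ 20.
With {#1, #2, #3, #4, #6} the worst case is 20.
With {#1, #2, #3, #5, #6} the worst case is 20.
No size-5 selection achieves below 20.

20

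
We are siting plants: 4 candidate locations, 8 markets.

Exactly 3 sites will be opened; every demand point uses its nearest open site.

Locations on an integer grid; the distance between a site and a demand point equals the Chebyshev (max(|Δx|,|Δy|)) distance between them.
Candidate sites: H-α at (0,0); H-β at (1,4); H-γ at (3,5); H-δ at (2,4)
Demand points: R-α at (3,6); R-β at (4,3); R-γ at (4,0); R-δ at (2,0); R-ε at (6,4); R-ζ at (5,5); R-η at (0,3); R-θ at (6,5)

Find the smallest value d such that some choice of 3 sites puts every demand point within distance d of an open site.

4

Open {H-α, H-β, H-γ}.
  Farthest demand point is R-γ at distance 4 (to H-α); all others are ≤ 4.
With {H-α, H-β, H-δ} the worst case is 4.
With {H-α, H-γ, H-δ} the worst case is 4.
No size-3 selection achieves below 4.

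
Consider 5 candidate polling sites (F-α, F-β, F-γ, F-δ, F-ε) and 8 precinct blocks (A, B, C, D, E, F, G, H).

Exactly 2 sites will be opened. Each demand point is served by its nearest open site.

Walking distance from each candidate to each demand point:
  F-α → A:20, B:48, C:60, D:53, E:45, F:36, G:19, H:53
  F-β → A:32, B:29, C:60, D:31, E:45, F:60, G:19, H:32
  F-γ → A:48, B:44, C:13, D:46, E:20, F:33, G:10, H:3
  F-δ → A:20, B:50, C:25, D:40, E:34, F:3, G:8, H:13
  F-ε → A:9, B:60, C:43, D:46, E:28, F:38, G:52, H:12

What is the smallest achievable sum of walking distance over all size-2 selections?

151

Open {F-γ, F-δ}.
  A→F-δ 20, B→F-γ 44, C→F-γ 13, D→F-δ 40, E→F-γ 20, F→F-δ 3, G→F-δ 8, H→F-γ 3  ⇒ total 151.
Compare {F-β, F-δ}: total 163.
Compare {F-β, F-γ}: total 171.
No size-2 selection does better; minimum is 151.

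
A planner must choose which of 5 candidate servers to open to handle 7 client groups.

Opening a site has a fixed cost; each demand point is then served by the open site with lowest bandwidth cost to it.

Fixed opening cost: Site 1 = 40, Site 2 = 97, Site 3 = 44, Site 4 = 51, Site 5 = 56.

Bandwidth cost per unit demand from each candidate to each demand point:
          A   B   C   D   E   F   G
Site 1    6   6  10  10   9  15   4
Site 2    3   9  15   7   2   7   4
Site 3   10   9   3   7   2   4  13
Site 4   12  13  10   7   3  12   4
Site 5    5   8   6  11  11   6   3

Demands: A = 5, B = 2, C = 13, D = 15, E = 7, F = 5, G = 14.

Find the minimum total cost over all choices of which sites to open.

360

Open {Site 1, Site 3}: assign each demand point to its cheapest open site.
  A→Site 1 5×6=30, B→Site 1 2×6=12, C→Site 3 13×3=39, D→Site 3 15×7=105, E→Site 3 7×2=14, F→Site 3 5×4=20, G→Site 1 14×4=56
  bandwidth cost 276, fixed 84 → total 360.
Compare {Site 3, Site 5}: bandwidth cost 261 + fixed 100 = 361.
Compare {Site 3, Site 4}: bandwidth cost 302 + fixed 95 = 397.
Compare {Site 1, Site 3, Site 5}: bandwidth cost 257 + fixed 140 = 397.
All other subsets cost ≥ 361. Minimum total cost: 360.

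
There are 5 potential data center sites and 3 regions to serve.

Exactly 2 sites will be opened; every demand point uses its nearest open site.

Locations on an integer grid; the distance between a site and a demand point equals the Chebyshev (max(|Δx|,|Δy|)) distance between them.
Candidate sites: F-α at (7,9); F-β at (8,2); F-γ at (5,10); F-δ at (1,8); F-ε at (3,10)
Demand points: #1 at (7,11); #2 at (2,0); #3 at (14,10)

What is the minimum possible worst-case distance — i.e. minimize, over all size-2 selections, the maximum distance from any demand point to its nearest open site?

7

Open {F-α, F-β}.
  Farthest demand point is #3 at distance 7 (to F-α); all others are ≤ 7.
With {F-α, F-δ} the worst case is 8.
With {F-β, F-γ} the worst case is 8.
No size-2 selection achieves below 7.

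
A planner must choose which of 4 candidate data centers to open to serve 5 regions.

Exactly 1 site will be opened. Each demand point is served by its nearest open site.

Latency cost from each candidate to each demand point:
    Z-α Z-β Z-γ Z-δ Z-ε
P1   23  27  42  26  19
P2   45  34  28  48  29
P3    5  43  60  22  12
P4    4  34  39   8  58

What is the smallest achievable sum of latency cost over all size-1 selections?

137

Open {P1}.
  Z-α→P1 23, Z-β→P1 27, Z-γ→P1 42, Z-δ→P1 26, Z-ε→P1 19  ⇒ total 137.
Compare {P3}: total 142.
Compare {P4}: total 143.
No size-1 selection does better; minimum is 137.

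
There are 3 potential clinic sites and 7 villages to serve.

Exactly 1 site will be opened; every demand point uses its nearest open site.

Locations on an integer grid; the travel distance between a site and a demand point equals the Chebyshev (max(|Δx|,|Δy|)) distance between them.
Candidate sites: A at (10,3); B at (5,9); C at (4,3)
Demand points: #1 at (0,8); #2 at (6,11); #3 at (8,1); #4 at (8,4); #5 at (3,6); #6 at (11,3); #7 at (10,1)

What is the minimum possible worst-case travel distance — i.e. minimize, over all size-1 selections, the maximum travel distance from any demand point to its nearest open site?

8

Open {B}.
  Farthest demand point is #3 at travel distance 8 (to B); all others are ≤ 8.
With {C} the worst case is 8.
With {A} the worst case is 10.
No size-1 selection achieves below 8.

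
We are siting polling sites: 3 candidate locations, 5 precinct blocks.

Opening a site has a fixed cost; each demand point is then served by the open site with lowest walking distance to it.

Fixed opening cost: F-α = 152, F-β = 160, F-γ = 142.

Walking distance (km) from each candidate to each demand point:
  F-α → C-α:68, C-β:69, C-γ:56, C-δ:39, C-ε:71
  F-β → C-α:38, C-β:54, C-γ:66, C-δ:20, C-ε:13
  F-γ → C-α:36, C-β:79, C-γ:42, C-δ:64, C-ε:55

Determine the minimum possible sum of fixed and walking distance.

351

Open {F-β}: assign each demand point to its cheapest open site.
  C-α→F-β 38, C-β→F-β 54, C-γ→F-β 66, C-δ→F-β 20, C-ε→F-β 13
  walking distance 191, fixed 160 → total 351.
Compare {F-γ}: walking distance 276 + fixed 142 = 418.
Compare {F-α}: walking distance 303 + fixed 152 = 455.
Compare {F-β, F-γ}: walking distance 165 + fixed 302 = 467.
All other subsets cost ≥ 418. Minimum total cost: 351.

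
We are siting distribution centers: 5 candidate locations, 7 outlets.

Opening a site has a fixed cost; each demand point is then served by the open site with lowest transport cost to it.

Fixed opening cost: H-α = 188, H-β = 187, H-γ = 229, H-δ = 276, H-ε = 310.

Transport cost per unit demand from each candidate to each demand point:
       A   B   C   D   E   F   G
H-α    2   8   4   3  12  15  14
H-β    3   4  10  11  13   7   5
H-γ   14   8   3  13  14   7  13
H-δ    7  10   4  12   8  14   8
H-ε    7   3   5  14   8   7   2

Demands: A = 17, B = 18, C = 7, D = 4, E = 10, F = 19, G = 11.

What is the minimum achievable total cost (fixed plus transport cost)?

742

Open {H-β}: assign each demand point to its cheapest open site.
  A→H-β 17×3=51, B→H-β 18×4=72, C→H-β 7×10=70, D→H-β 4×11=44, E→H-β 10×13=130, F→H-β 19×7=133, G→H-β 11×5=55
  transport cost 555, fixed 187 → total 742.
Compare {H-ε}: transport cost 499 + fixed 310 = 809.
Compare {H-α, H-β}: transport cost 454 + fixed 375 = 829.
Compare {H-α, H-ε}: transport cost 363 + fixed 498 = 861.
All other subsets cost ≥ 809. Minimum total cost: 742.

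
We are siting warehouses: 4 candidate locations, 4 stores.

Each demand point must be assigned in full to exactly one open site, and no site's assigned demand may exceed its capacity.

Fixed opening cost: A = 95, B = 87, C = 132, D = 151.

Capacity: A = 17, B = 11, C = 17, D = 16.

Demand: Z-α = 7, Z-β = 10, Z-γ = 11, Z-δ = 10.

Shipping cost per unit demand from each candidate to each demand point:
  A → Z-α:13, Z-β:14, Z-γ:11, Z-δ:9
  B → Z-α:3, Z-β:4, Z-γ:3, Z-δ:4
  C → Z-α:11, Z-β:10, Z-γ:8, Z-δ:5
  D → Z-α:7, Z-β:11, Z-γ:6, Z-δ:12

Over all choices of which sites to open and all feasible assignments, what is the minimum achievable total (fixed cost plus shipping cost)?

602

Open {A, B, C}; cheapest assignment that respects the capacities:
  A (cap 17, load 11): Z-γ — cost 11×11 = 121
  B (cap 11, load 10): Z-β — cost 10×4 = 40
  C (cap 17, load 17): Z-α, Z-δ — cost 7×11 + 10×5 = 127
  Shipping 288, fixed 314 → total 602.
  Any other capacity-feasible assignment to {A, B, C} ships for at least 288.
Compare {B, C, D}: its best feasible assignment gives total 603.
Compare {A, B, D}: its best feasible assignment gives total 620.
Every other set of open sites that can feasibly serve all demand totals ≥ 603 even under its best assignment. Minimum: 602.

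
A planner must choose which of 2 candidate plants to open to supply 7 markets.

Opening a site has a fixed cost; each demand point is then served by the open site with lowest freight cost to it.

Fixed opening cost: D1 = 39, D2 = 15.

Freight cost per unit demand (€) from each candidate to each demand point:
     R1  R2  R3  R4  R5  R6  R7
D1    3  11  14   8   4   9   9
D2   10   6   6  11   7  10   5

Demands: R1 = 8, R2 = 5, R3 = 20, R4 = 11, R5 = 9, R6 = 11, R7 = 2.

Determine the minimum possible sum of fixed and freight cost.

461

Open {D1, D2}: assign each demand point to its cheapest open site.
  R1→D1 8×3=24, R2→D2 5×6=30, R3→D2 20×6=120, R4→D1 11×8=88, R5→D1 9×4=36, R6→D1 11×9=99, R7→D2 2×5=10
  freight cost 407, fixed 54 → total 461.
Compare {D2}: freight cost 534 + fixed 15 = 549.
Compare {D1}: freight cost 600 + fixed 39 = 639.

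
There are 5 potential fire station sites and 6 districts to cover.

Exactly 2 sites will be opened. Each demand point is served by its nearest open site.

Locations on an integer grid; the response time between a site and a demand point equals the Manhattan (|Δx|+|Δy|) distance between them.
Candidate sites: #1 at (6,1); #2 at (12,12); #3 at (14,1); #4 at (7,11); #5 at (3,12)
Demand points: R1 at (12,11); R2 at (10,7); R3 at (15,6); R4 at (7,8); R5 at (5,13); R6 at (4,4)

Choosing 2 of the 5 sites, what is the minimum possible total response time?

34

Open {#2, #4}.
  R1→#2 1, R2→#2 7, R3→#2 9, R4→#4 3, R5→#4 4, R6→#4 10  ⇒ total 34.
Compare {#3, #4}: total 35.
Compare {#1, #4}: total 37.
No size-2 selection does better; minimum is 34.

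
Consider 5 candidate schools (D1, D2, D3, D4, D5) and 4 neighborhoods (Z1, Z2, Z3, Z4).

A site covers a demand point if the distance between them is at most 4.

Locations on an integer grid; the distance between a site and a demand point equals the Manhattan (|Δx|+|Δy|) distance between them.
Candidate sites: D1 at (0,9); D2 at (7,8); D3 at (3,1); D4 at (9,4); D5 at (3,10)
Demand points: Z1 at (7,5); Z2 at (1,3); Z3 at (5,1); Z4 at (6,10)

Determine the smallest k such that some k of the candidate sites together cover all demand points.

Coverage sets (demand points within 4 of each site):
  D1: {}
  D2: {Z1, Z4}
  D3: {Z2, Z3}
  D4: {Z1}
  D5: {Z4}
No single site covers all 4 demand points.
But {D2, D3} covers everything, so the minimum is 2.

2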